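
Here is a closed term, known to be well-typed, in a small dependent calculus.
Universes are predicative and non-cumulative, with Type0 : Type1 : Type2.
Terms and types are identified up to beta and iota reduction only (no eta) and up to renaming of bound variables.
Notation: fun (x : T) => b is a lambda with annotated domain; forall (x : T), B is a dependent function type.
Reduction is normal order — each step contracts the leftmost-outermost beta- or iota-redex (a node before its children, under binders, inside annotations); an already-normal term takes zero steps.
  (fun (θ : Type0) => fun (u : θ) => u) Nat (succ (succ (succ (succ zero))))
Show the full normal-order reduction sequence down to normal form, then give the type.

normal-order reduction:
  (fun (θ : Type0) => fun (u : θ) => u) Nat (succ (succ (succ (succ zero))))
  ~> (fun (θ : Nat) => θ) (succ (succ (succ (succ zero))))
  ~> succ (succ (succ (succ zero)))
inferred type:
  Nat


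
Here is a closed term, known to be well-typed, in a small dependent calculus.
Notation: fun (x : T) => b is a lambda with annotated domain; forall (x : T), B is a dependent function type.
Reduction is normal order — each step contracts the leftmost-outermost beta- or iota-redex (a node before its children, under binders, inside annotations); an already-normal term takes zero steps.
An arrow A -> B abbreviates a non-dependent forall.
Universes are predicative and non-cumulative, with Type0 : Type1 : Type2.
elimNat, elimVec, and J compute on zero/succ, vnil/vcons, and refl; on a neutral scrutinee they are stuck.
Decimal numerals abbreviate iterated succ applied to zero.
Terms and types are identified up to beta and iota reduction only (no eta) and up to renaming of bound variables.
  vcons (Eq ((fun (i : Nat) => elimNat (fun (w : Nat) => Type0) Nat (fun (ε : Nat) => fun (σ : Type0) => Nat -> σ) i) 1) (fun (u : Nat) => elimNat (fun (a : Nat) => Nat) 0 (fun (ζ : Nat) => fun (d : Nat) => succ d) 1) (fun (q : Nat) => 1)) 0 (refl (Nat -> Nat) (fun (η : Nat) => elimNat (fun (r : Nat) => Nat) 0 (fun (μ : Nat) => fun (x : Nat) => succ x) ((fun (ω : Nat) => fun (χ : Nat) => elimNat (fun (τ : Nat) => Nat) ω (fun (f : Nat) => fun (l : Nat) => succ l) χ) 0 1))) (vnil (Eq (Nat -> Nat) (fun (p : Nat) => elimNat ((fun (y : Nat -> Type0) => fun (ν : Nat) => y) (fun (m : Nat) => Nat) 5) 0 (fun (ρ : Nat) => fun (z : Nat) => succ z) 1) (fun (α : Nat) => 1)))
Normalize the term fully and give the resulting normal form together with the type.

resulting normal form:
  vcons (Eq (Nat -> Nat) (fun (i : Nat) => 1) (fun (w : Nat) => 1)) 0 (refl (Nat -> Nat) (fun (ε : Nat) => 1)) (vnil (Eq (Nat -> Nat) (fun (σ : Nat) => 1) (fun (u : Nat) => 1)))
type:
  Vec (Eq (Nat -> Nat) (fun (i : Nat) => 1) (fun (w : Nat) => 1)) 1
observation: reduction starts at a beta-redex, and 23 normal-order steps reach the normal form.


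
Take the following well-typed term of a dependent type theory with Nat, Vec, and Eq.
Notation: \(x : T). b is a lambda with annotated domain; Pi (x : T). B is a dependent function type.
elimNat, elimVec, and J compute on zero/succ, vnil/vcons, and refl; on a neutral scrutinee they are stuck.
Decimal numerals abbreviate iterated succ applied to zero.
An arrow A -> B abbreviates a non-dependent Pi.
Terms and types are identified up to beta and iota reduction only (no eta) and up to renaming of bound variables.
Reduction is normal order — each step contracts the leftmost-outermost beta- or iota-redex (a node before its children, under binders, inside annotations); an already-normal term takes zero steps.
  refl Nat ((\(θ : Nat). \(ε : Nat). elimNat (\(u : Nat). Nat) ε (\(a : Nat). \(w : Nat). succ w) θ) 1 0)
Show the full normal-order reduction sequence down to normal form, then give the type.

normal-order reduction:
  refl Nat ((\(θ : Nat). \(ε : Nat). elimNat (\(u : Nat). Nat) ε (\(a : Nat). \(w : Nat). succ w) θ) 1 0)
  ~> refl Nat ((\(θ : Nat). elimNat (\(ε : Nat). Nat) θ (\(u : Nat). \(a : Nat). succ a) 1) 0)
  ~> refl Nat (elimNat (\(θ : Nat). Nat) 0 (\(ε : Nat). \(u : Nat). succ u) 1)
  ~> refl Nat ((\(θ : Nat). \(ε : Nat). succ ε) 0 (elimNat (\(u : Nat). Nat) 0 (\(a : Nat). \(w : Nat). succ w) 0))
  ~> refl Nat ((\(θ : Nat). succ θ) (elimNat (\(ε : Nat). Nat) 0 (\(u : Nat). \(a : Nat). succ a) 0))
  ~> refl Nat (succ (elimNat (\(θ : Nat). Nat) 0 (\(ε : Nat). \(u : Nat). succ u) 0))
  ~> refl Nat 1
inferred type:
  Eq Nat 1 1


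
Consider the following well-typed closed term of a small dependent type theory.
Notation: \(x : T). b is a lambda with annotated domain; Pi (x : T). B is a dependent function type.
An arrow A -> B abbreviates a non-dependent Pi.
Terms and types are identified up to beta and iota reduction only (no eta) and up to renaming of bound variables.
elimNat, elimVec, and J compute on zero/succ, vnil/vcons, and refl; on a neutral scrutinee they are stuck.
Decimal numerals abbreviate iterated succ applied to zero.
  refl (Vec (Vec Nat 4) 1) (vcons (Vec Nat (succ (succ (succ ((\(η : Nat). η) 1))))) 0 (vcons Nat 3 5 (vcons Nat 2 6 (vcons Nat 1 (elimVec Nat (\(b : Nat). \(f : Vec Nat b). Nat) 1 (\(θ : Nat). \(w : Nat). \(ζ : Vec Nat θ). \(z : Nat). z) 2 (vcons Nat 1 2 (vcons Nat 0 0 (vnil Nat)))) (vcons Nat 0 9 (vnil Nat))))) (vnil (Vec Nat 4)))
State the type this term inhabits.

the term's type:
  Eq (Vec (Vec Nat 4) 1) (vcons (Vec Nat 4) 0 (vcons Nat 3 5 (vcons Nat 2 6 (vcons Nat 1 1 (vcons Nat 0 9 (vnil Nat))))) (vnil (Vec Nat 4))) (vcons (Vec Nat 4) 0 (vcons Nat 3 5 (vcons Nat 2 6 (vcons Nat 1 1 (vcons Nat 0 9 (vnil Nat))))) (vnil (Vec Nat 4)))


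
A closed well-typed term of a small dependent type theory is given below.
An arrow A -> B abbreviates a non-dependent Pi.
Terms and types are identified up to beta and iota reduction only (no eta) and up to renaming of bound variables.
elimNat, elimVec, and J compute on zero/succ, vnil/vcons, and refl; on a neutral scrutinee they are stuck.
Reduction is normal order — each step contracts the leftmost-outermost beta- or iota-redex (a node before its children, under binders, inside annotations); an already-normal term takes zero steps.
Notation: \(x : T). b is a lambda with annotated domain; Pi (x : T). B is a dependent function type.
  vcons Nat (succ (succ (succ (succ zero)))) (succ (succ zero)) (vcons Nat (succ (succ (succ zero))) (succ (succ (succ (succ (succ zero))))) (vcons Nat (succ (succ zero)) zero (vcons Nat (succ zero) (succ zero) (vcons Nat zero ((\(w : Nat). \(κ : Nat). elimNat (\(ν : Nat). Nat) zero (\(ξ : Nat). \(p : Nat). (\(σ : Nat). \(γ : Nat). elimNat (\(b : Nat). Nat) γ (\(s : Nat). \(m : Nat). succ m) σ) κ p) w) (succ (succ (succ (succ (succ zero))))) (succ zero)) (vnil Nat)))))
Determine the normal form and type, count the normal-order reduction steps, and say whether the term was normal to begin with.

resulting normal form:
  vcons Nat (succ (succ (succ (succ zero)))) (succ (succ zero)) (vcons Nat (succ (succ (succ zero))) (succ (succ (succ (succ (succ zero))))) (vcons Nat (succ (succ zero)) zero (vcons Nat (succ zero) (succ zero) (vcons Nat zero (succ (succ (succ (succ (succ zero))))) (vnil Nat)))))
inferred type:
  Vec Nat (succ (succ (succ (succ (succ zero)))))
normal-order step count: 48
term was already normal: no
first redex: a beta-redex


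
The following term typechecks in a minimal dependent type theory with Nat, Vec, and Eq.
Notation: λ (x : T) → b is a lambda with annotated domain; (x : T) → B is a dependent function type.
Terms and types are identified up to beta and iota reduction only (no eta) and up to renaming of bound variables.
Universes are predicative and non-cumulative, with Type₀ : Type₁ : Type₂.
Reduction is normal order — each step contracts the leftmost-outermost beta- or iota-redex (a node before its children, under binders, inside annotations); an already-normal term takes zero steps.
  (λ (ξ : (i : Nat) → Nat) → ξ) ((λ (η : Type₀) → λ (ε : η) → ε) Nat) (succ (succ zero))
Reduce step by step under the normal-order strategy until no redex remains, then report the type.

normal-order reduction:
  (λ (ξ : (i : Nat) → Nat) → ξ) ((λ (η : Type₀) → λ (ε : η) → ε) Nat) (succ (succ zero))
  ~> (λ (ξ : Type₀) → λ (i : ξ) → i) Nat (succ (succ zero))
  ~> (λ (ξ : Nat) → ξ) (succ (succ zero))
  ~> succ (succ zero)
inferred type:
  Nat


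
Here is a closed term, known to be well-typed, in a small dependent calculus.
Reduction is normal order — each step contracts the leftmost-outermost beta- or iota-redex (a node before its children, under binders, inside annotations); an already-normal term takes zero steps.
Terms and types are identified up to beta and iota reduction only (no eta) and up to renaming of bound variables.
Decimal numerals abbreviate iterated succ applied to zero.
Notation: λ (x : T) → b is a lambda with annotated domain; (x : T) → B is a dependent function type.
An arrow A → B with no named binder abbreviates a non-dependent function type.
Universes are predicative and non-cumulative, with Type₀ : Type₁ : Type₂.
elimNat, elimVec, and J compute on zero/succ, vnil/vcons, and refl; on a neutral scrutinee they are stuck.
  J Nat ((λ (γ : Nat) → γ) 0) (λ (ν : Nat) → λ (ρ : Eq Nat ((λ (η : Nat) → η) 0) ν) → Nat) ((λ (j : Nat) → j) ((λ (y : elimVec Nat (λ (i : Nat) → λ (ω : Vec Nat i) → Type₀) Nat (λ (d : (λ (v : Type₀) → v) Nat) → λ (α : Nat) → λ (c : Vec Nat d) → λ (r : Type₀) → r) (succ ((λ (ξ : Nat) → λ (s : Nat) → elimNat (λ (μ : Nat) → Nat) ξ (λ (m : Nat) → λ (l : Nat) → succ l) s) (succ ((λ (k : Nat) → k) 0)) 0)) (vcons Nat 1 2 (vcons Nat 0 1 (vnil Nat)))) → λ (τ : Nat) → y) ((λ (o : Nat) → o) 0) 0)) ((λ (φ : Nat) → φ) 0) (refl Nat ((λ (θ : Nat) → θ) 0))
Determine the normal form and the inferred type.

reduced normal form:
  0
type:
  Nat
observation: 5 normal-order steps normalize the term, beginning with a J iota-redex.


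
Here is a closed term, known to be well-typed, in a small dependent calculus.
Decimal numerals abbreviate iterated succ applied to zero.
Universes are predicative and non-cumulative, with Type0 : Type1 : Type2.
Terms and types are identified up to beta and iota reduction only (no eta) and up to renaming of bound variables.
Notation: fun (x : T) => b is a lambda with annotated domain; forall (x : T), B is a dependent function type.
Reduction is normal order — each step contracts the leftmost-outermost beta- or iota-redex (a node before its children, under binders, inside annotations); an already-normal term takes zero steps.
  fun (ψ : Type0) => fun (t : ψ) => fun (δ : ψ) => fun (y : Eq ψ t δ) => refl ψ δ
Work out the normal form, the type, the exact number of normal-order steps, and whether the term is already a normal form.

reduced normal form:
  fun (ψ : Type0) => fun (t : ψ) => fun (δ : ψ) => fun (y : Eq ψ t δ) => refl ψ δ
the term's type:
  forall (ψ : Type0), forall (t : ψ), forall (δ : ψ), forall (y : Eq ψ t δ), Eq ψ δ δ
normal-order step count: 0
already normal: yes


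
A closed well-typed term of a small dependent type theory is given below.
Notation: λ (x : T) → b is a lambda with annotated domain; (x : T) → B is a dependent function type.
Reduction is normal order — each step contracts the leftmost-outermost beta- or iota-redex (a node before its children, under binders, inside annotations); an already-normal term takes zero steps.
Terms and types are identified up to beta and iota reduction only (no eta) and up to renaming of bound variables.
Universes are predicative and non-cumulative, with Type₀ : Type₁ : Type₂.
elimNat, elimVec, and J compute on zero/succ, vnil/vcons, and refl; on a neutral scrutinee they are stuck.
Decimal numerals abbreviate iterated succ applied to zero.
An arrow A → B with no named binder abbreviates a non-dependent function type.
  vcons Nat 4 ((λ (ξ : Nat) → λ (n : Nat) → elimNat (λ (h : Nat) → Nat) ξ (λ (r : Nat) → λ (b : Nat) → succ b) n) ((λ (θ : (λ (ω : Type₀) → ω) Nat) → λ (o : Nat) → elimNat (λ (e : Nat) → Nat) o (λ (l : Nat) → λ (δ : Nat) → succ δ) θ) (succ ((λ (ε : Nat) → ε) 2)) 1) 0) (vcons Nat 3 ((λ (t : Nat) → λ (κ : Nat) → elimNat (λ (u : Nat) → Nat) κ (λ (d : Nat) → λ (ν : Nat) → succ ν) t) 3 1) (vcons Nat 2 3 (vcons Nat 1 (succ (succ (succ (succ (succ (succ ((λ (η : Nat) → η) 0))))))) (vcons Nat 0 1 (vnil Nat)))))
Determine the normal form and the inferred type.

reduced normal form:
  vcons Nat 4 4 (vcons Nat 3 4 (vcons Nat 2 3 (vcons Nat 1 6 (vcons Nat 0 1 (vnil Nat)))))
inferred type:
  Vec Nat 5


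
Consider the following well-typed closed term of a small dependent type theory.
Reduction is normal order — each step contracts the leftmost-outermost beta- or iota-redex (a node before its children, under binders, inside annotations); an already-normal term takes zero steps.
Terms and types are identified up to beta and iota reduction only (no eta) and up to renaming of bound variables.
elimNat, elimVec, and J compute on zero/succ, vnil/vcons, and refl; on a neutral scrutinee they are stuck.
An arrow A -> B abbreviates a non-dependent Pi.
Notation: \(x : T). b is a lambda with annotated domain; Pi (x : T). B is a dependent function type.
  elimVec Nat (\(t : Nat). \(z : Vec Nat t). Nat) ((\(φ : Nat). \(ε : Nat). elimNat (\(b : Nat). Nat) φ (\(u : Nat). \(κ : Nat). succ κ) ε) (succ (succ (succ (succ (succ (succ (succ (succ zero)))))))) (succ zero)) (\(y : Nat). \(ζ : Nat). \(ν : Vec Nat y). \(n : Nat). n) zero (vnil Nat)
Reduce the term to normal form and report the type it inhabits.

resulting normal form:
  succ (succ (succ (succ (succ (succ (succ (succ (succ zero))))))))
type:
  Nat
observation: the term reaches its normal form after 7 normal-order steps.


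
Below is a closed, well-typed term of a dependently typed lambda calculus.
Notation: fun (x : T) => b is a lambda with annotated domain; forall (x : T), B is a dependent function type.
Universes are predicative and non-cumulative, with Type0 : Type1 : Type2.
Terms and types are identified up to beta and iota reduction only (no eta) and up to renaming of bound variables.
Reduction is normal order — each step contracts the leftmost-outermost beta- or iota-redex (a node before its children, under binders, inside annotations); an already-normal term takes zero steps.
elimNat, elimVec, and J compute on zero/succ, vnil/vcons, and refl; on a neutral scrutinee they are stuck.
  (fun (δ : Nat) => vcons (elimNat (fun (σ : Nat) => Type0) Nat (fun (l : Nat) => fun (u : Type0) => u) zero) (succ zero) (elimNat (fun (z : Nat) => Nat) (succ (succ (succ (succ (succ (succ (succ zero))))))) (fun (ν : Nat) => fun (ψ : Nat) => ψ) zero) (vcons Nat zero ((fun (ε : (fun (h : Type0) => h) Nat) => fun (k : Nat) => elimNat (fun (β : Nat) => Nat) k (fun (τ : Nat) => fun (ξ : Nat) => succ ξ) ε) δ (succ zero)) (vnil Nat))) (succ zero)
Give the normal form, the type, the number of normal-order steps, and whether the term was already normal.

resulting normal form:
  vcons Nat (succ zero) (succ (succ (succ (succ (succ (succ (succ zero))))))) (vcons Nat zero (succ (succ zero)) (vnil Nat))
the term's type:
  Vec Nat (succ (succ zero))
reduction steps (normal order): 9
term was already normal: no
first contracted redex: a beta-redex


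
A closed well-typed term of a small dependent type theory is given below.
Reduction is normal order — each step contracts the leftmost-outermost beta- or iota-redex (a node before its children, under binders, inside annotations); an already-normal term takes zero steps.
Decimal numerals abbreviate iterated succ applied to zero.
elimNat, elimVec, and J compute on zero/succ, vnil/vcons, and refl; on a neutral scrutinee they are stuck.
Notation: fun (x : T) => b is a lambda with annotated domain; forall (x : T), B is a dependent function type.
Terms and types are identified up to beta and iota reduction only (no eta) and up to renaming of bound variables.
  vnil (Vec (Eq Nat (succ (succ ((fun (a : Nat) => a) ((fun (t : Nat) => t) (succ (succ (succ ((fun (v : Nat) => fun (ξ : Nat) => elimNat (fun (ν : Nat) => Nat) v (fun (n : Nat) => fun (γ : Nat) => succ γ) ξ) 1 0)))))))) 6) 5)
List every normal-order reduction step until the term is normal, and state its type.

normal-order reduction sequence:
  vnil (Vec (Eq Nat (succ (succ ((fun (a : Nat) => a) ((fun (t : Nat) => t) (succ (succ (succ ((fun (v : Nat) => fun (ξ : Nat) => elimNat (fun (ν : Nat) => Nat) v (fun (n : Nat) => fun (γ : Nat) => succ γ) ξ) 1 0)))))))) 6) 5)
  ~> vnil (Vec (Eq Nat (succ (succ ((fun (a : Nat) => a) (succ (succ (succ ((fun (t : Nat) => fun (v : Nat) => elimNat (fun (ξ : Nat) => Nat) t (fun (ν : Nat) => fun (n : Nat) => succ n) v) 1 0))))))) 6) 5)
  ~> vnil (Vec (Eq Nat (succ (succ (succ (succ (succ ((fun (a : Nat) => fun (t : Nat) => elimNat (fun (v : Nat) => Nat) a (fun (ξ : Nat) => fun (ν : Nat) => succ ν) t) 1 0)))))) 6) 5)
  ~> vnil (Vec (Eq Nat (succ (succ (succ (succ (succ ((fun (a : Nat) => elimNat (fun (t : Nat) => Nat) 1 (fun (v : Nat) => fun (ξ : Nat) => succ ξ) a) 0)))))) 6) 5)
  ~> vnil (Vec (Eq Nat (succ (succ (succ (succ (succ (elimNat (fun (a : Nat) => Nat) 1 (fun (t : Nat) => fun (v : Nat) => succ v) 0)))))) 6) 5)
  ~> vnil (Vec (Eq Nat 6 6) 5)
inferred type:
  Vec (Vec (Eq Nat 6 6) 5) 0


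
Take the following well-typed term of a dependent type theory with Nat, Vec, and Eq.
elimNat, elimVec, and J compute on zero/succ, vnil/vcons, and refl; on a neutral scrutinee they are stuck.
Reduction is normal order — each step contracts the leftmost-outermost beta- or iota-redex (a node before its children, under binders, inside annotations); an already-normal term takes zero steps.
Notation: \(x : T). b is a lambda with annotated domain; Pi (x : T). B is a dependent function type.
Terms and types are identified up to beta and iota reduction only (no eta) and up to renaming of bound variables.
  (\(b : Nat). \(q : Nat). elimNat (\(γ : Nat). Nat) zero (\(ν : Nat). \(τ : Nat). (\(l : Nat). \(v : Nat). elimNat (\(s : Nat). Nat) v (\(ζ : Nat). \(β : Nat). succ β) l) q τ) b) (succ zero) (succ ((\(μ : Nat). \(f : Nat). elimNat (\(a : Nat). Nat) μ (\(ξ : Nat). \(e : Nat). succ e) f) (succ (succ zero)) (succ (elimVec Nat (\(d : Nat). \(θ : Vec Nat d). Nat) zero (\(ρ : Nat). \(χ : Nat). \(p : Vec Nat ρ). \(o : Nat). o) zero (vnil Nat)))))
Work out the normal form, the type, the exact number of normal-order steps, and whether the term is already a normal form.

reduced normal form:
  succ (succ (succ (succ zero)))
inferred type:
  Nat
normal-order step count: 28
started in normal form: no
first contracted redex: a beta-redex


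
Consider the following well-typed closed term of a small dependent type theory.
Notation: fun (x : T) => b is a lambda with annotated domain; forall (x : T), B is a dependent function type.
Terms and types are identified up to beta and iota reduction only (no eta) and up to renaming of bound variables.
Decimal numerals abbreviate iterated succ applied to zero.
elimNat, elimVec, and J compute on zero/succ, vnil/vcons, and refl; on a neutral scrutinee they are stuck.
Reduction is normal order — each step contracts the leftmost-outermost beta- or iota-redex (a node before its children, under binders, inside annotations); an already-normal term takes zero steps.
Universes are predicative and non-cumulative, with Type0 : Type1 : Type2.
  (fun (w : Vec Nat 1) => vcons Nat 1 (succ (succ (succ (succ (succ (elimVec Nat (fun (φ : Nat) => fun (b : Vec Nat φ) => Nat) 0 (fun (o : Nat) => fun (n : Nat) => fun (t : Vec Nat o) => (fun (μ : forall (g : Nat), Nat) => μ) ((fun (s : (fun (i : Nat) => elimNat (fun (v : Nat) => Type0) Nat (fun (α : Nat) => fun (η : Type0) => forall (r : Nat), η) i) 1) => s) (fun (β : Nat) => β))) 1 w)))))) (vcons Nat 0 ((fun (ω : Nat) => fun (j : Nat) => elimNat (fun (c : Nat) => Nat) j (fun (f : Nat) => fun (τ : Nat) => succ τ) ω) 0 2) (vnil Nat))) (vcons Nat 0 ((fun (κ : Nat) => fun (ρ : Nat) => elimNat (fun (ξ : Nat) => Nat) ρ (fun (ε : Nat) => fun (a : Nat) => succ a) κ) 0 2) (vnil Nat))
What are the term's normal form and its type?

normal form:
  vcons Nat 1 5 (vcons Nat 0 2 (vnil Nat))
type:
  Vec Nat 2


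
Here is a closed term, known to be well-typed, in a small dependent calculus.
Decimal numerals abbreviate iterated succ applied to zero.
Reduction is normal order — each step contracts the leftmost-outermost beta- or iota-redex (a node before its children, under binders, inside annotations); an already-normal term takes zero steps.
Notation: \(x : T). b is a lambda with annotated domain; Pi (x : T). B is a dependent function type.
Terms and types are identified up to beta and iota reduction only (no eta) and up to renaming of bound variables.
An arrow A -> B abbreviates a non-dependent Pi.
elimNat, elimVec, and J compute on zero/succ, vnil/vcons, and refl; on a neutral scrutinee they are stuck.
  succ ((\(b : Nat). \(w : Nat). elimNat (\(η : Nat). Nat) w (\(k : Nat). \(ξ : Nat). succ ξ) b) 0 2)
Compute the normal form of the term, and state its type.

reduced normal form:
  3
inferred type:
  Nat
observation: the first redex contracted is a beta-redex; the normal form is reached in 3 normal-order steps.


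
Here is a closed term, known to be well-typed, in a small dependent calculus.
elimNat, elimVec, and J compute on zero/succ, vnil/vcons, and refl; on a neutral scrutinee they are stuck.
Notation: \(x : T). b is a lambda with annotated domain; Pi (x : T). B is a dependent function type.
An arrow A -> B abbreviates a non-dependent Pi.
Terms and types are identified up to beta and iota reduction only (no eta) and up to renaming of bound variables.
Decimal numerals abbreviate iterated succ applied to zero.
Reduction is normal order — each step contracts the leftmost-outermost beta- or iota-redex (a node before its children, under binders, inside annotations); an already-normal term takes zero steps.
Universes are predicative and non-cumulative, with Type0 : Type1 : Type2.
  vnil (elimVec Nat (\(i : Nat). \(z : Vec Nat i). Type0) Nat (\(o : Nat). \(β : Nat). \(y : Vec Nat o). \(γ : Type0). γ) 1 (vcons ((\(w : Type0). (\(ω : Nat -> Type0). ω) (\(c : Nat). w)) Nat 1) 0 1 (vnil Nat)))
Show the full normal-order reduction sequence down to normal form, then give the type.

normal-order reduction sequence:
  vnil (elimVec Nat (\(i : Nat). \(z : Vec Nat i). Type0) Nat (\(o : Nat). \(β : Nat). \(y : Vec Nat o). \(γ : Type0). γ) 1 (vcons ((\(w : Type0). (\(ω : Nat -> Type0). ω) (\(c : Nat). w)) Nat 1) 0 1 (vnil Nat)))
  ~> vnil ((\(i : Nat). \(z : Nat). \(o : Vec Nat i). \(β : Type0). β) 0 1 (vnil Nat) (elimVec Nat (\(y : Nat). \(γ : Vec Nat y). Type0) Nat (\(w : Nat). \(ω : Nat). \(c : Vec Nat w). \(f : Type0). f) 0 (vnil Nat)))
  ~> vnil ((\(i : Nat). \(z : Vec Nat 0). \(o : Type0). o) 1 (vnil Nat) (elimVec Nat (\(β : Nat). \(y : Vec Nat β). Type0) Nat (\(γ : Nat). \(w : Nat). \(ω : Vec Nat γ). \(c : Type0). c) 0 (vnil Nat)))
  ~> vnil ((\(i : Vec Nat 0). \(z : Type0). z) (vnil Nat) (elimVec Nat (\(o : Nat). \(β : Vec Nat o). Type0) Nat (\(y : Nat). \(γ : Nat). \(w : Vec Nat y). \(ω : Type0). ω) 0 (vnil Nat)))
  ~> vnil ((\(i : Type0). i) (elimVec Nat (\(z : Nat). \(o : Vec Nat z). Type0) Nat (\(β : Nat). \(y : Nat). \(γ : Vec Nat β). \(w : Type0). w) 0 (vnil Nat)))
  ~> vnil (elimVec Nat (\(i : Nat). \(z : Vec Nat i). Type0) Nat (\(o : Nat). \(β : Nat). \(y : Vec Nat o). \(γ : Type0). γ) 0 (vnil Nat))
  ~> vnil Nat
inferred type:
  Vec Nat 0


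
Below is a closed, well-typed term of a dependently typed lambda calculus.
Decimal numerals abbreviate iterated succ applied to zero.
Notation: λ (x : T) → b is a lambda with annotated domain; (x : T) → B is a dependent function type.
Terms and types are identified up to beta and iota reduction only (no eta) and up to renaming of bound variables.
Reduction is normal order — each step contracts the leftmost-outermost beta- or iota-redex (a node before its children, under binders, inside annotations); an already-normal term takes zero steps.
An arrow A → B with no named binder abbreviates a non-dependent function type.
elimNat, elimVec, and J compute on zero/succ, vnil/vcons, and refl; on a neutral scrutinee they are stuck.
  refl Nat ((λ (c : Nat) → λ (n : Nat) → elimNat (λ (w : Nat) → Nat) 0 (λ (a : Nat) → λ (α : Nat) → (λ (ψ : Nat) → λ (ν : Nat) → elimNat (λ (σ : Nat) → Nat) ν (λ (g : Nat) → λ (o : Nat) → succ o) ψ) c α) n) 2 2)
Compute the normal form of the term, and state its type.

reduced normal form:
  refl Nat 4
inferred type:
  Eq Nat 4 4


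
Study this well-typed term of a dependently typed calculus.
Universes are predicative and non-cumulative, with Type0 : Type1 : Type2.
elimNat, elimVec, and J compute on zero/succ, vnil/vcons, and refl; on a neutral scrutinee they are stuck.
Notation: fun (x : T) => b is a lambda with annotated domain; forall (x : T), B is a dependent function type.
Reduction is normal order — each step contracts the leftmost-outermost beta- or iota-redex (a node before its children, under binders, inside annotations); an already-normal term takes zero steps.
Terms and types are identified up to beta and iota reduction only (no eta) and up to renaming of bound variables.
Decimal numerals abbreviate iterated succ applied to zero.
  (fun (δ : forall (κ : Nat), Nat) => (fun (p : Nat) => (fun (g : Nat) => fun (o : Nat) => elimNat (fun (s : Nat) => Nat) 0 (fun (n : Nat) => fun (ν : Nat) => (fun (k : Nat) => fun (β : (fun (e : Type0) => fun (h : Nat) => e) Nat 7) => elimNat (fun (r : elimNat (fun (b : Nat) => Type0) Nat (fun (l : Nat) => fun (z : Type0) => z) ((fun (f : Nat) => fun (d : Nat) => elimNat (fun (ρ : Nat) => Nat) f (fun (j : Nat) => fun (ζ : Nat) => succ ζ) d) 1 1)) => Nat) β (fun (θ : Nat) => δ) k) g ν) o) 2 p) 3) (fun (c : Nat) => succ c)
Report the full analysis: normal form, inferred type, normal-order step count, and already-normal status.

resulting normal form:
  6
inferred type:
  Nat
normal-order step count: 41
started in normal form: no
first redex: a beta-redex


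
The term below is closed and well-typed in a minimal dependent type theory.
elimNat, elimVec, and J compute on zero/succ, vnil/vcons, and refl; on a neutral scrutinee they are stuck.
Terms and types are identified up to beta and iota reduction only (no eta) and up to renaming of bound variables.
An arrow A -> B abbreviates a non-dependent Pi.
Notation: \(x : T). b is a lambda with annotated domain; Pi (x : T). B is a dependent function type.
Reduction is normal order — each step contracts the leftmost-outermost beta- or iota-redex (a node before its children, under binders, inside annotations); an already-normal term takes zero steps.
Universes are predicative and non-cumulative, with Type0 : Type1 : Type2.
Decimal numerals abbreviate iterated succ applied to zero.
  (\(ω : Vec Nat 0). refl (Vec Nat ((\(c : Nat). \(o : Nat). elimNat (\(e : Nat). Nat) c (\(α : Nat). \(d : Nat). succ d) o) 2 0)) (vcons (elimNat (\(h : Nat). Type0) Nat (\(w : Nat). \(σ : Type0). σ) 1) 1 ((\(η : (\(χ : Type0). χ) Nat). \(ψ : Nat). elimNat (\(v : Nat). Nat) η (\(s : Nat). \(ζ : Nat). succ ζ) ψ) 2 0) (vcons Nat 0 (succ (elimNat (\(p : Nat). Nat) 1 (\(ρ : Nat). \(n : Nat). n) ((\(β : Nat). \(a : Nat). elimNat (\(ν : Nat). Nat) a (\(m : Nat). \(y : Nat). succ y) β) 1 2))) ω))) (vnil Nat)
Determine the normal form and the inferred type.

reduced normal form:
  refl (Vec Nat 2) (vcons Nat 1 2 (vcons Nat 0 2 (vnil Nat)))
the term's type:
  Eq (Vec Nat 2) (vcons Nat 1 2 (vcons Nat 0 2 (vnil Nat))) (vcons Nat 1 2 (vcons Nat 0 2 (vnil Nat)))
observation: 27 normal-order steps normalize the term, beginning with a beta-redex.


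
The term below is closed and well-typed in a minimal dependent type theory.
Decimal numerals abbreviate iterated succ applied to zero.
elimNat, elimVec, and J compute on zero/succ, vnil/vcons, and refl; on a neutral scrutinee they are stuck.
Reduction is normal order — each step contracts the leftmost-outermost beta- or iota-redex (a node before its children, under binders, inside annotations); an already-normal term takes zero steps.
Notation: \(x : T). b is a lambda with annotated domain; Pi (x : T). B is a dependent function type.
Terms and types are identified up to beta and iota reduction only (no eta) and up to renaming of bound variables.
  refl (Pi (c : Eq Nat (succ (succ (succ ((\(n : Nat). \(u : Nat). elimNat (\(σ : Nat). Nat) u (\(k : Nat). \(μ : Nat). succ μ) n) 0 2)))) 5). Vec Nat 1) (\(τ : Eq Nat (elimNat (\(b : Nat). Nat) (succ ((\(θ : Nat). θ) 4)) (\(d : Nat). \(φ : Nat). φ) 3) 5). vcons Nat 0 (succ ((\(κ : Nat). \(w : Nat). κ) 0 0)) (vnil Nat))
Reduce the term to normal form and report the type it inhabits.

normal form:
  refl (Pi (c : Eq Nat 5 5). Vec Nat 1) (\(n : Eq Nat 5 5). vcons Nat 0 1 (vnil Nat))
type:
  Eq (Pi (c : Eq Nat 5 5). Vec Nat 1) (\(n : Eq Nat 5 5). vcons Nat 0 1 (vnil Nat)) (\(u : Eq Nat 5 5). vcons Nat 0 1 (vnil Nat))
observation: 16 normal-order steps separate the term from its normal form.


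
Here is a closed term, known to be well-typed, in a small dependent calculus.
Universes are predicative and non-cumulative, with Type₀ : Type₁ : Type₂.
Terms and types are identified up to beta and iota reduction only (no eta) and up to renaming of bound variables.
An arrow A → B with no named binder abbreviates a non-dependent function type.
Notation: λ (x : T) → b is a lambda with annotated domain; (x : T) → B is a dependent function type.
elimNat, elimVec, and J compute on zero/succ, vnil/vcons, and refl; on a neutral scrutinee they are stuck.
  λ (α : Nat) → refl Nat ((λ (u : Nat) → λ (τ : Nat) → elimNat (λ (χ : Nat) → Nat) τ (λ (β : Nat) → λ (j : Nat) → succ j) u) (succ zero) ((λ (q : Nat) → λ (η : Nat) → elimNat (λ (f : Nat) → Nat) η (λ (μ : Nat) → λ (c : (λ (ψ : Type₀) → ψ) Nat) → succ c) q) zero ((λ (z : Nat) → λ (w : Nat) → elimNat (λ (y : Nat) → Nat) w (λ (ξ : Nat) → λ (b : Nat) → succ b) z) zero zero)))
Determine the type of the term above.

the term's type:
  Nat → Eq Nat (succ zero) (succ zero)


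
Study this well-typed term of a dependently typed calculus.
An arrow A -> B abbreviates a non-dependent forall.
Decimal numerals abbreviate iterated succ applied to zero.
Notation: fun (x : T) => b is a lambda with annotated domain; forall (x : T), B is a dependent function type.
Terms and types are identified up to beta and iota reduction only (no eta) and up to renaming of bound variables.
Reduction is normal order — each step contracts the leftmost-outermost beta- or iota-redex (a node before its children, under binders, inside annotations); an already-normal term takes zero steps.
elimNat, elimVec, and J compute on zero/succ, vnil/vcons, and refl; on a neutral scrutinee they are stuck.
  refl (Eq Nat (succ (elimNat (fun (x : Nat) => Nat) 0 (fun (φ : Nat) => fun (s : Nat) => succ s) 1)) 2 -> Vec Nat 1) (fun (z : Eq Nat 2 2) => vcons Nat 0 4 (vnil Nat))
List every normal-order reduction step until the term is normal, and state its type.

normal-order reduction:
  refl (Eq Nat (succ (elimNat (fun (x : Nat) => Nat) 0 (fun (φ : Nat) => fun (s : Nat) => succ s) 1)) 2 -> Vec Nat 1) (fun (z : Eq Nat 2 2) => vcons Nat 0 4 (vnil Nat))
  ~> refl (Eq Nat (succ ((fun (x : Nat) => fun (φ : Nat) => succ φ) 0 (elimNat (fun (s : Nat) => Nat) 0 (fun (z : Nat) => fun (α : Nat) => succ α) 0))) 2 -> Vec Nat 1) (fun (σ : Eq Nat 2 2) => vcons Nat 0 4 (vnil Nat))
  ~> refl (Eq Nat (succ ((fun (x : Nat) => succ x) (elimNat (fun (φ : Nat) => Nat) 0 (fun (s : Nat) => fun (z : Nat) => succ z) 0))) 2 -> Vec Nat 1) (fun (α : Eq Nat 2 2) => vcons Nat 0 4 (vnil Nat))
  ~> refl (Eq Nat (succ (succ (elimNat (fun (x : Nat) => Nat) 0 (fun (φ : Nat) => fun (s : Nat) => succ s) 0))) 2 -> Vec Nat 1) (fun (z : Eq Nat 2 2) => vcons Nat 0 4 (vnil Nat))
  ~> refl (Eq Nat 2 2 -> Vec Nat 1) (fun (x : Eq Nat 2 2) => vcons Nat 0 4 (vnil Nat))
the term's type:
  Eq (Eq Nat 2 2 -> Vec Nat 1) (fun (x : Eq Nat 2 2) => vcons Nat 0 4 (vnil Nat)) (fun (φ : Eq Nat 2 2) => vcons Nat 0 4 (vnil Nat))


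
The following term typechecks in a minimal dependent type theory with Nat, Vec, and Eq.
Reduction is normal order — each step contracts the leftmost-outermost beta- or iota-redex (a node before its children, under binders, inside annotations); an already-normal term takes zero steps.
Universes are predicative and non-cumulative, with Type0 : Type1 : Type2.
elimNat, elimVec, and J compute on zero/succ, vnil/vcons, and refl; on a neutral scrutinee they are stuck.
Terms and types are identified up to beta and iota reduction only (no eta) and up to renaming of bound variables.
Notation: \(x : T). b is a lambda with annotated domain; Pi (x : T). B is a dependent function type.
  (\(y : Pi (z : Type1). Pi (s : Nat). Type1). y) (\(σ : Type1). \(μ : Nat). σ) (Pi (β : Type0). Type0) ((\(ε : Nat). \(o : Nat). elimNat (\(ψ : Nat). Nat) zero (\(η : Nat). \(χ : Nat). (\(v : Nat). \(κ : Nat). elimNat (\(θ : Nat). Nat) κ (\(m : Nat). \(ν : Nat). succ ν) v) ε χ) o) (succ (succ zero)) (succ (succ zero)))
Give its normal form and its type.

normal form:
  Pi (y : Type0). Type0
inferred type:
  Type1


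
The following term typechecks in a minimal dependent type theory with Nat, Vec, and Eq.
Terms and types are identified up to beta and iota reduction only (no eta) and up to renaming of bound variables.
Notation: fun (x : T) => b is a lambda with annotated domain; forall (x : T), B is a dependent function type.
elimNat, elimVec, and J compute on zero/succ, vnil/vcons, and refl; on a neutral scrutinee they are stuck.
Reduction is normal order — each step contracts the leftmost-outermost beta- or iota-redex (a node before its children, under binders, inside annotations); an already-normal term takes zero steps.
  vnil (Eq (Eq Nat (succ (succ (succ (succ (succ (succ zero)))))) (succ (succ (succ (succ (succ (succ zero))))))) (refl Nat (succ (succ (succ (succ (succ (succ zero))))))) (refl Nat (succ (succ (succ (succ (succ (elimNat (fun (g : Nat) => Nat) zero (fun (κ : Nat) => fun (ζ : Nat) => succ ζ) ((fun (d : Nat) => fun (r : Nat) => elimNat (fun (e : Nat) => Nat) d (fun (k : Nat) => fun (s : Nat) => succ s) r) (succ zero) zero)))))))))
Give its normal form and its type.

normal form:
  vnil (Eq (Eq Nat (succ (succ (succ (succ (succ (succ zero)))))) (succ (succ (succ (succ (succ (succ zero))))))) (refl Nat (succ (succ (succ (succ (succ (succ zero))))))) (refl Nat (succ (succ (succ (succ (succ (succ zero))))))))
inferred type:
  Vec (Eq (Eq Nat (succ (succ (succ (succ (succ (succ zero)))))) (succ (succ (succ (succ (succ (succ zero))))))) (refl Nat (succ (succ (succ (succ (succ (succ zero))))))) (refl Nat (succ (succ (succ (succ (succ (succ zero)))))))) zero
observation: the leftmost-outermost redex is a beta-redex, and normalization takes 7 steps.


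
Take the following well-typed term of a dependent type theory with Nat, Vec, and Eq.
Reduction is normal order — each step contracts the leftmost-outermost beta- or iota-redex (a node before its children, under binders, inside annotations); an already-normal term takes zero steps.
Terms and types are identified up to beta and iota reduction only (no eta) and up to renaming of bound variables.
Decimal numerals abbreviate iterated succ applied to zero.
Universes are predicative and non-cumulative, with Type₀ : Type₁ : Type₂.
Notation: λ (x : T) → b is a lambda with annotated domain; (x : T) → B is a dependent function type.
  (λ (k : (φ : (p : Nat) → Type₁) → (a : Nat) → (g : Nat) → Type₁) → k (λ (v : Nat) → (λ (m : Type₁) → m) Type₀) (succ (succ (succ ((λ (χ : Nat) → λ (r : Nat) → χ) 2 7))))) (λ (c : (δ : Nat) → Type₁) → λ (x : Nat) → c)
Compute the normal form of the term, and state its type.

reduced normal form:
  λ (k : Nat) → Type₀
type:
  (k : Nat) → Type₁


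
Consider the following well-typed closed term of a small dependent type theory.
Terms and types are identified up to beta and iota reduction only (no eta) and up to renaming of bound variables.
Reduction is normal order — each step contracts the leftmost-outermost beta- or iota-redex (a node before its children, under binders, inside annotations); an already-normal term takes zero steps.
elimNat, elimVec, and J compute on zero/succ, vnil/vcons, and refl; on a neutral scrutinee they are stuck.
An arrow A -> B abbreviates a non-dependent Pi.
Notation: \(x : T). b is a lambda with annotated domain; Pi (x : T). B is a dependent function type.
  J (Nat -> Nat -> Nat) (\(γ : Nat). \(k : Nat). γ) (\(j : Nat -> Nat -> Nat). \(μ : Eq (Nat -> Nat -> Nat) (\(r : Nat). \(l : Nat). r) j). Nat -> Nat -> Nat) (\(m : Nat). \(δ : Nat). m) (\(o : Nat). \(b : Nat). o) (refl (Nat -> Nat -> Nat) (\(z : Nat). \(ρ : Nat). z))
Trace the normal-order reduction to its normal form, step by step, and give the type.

normal-order reduction:
  J (Nat -> Nat -> Nat) (\(γ : Nat). \(k : Nat). γ) (\(j : Nat -> Nat -> Nat). \(μ : Eq (Nat -> Nat -> Nat) (\(r : Nat). \(l : Nat). r) j). Nat -> Nat -> Nat) (\(m : Nat). \(δ : Nat). m) (\(o : Nat). \(b : Nat). o) (refl (Nat -> Nat -> Nat) (\(z : Nat). \(ρ : Nat). z))
  ~> \(γ : Nat). \(k : Nat). γ
inferred type:
  Nat -> Nat -> Nat


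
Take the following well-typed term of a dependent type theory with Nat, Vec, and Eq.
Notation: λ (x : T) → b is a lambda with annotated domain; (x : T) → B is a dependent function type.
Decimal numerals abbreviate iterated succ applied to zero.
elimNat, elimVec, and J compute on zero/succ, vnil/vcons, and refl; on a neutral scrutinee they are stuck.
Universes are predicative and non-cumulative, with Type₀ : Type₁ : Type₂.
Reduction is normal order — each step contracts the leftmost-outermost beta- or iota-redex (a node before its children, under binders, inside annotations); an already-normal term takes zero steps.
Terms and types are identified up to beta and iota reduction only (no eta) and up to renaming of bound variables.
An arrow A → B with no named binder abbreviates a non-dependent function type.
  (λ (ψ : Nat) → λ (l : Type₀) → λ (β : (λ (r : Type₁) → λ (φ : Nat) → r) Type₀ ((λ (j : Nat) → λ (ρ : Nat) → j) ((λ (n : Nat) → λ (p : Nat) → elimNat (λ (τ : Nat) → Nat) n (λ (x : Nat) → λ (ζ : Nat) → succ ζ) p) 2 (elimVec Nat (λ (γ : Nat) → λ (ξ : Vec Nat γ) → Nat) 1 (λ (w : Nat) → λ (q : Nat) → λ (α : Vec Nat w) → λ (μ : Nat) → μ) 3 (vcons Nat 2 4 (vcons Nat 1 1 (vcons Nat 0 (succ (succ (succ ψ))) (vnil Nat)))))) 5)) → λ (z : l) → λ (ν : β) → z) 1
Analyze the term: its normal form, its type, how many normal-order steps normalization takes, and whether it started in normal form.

normal form:
  λ (ψ : Type₀) → λ (l : Type₀) → λ (β : ψ) → λ (r : l) → β
inferred type:
  (ψ : Type₀) → (l : Type₀) → ψ → l → ψ
reduction steps (normal order): 3
started in normal form: no
first contracted redex: a beta-redex


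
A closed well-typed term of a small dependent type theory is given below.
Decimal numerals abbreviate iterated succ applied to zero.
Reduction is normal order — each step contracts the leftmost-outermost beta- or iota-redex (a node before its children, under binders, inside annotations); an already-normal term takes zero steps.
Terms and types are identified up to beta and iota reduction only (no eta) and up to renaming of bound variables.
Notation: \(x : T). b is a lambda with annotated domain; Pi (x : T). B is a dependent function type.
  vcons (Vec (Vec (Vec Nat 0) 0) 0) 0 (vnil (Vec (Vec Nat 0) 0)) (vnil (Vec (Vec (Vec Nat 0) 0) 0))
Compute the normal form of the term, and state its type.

normal form:
  vcons (Vec (Vec (Vec Nat 0) 0) 0) 0 (vnil (Vec (Vec Nat 0) 0)) (vnil (Vec (Vec (Vec Nat 0) 0) 0))
type:
  Vec (Vec (Vec (Vec Nat 0) 0) 0) 1
observation: the term is already in normal form.


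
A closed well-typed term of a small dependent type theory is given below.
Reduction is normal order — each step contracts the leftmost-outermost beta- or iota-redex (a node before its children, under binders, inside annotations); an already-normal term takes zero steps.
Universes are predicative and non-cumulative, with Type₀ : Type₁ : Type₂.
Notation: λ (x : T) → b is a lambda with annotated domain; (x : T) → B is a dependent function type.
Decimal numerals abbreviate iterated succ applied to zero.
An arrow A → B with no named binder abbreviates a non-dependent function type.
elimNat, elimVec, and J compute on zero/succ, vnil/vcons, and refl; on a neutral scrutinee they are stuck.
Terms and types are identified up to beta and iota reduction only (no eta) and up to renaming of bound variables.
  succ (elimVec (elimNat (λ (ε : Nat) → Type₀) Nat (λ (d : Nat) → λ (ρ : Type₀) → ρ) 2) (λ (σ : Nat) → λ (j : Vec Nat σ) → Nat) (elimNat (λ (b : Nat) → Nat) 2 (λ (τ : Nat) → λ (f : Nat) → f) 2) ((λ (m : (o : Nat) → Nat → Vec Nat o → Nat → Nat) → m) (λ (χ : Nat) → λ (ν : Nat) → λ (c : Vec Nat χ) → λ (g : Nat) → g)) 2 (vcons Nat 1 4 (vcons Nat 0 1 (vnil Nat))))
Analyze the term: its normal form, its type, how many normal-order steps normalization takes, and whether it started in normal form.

reduced normal form:
  3
the term's type:
  Nat
steps to reach normal form (normal order): 20
already normal: no
first contracted redex: an elimVec iota-redex
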